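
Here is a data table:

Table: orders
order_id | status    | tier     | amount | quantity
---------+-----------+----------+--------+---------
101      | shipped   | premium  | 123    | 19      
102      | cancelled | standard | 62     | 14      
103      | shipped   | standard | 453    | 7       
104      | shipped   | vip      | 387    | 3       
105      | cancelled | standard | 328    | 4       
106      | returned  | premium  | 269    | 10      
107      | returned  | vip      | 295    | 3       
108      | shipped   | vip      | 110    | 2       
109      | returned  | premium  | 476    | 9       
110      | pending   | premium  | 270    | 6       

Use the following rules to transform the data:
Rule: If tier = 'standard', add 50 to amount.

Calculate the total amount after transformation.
2923

Step 1: Count records where tier = 'standard': 3
Step 2: Total bonus added: 3 × 50 = 150
Step 3: Original sum of amount: 2773
Step 4: Final sum = 2773 + 150 = 2923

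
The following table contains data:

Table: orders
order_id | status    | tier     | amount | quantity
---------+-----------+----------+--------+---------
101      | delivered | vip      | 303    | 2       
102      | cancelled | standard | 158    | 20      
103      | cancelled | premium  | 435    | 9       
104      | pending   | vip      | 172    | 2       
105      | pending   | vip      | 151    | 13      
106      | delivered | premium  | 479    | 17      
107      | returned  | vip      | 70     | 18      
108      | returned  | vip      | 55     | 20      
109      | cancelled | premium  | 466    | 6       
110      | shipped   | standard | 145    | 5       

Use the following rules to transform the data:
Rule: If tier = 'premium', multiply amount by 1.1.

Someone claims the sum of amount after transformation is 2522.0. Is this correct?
No, the correct result is 2572.0.

Step 1: Calculate the correct sum after transformation
Step 2: Apply multiplier 1.1 to records where tier = 'premium'
Step 3: Correct result = 2572.0
Step 4: Claimed result = 2522.0
Step 5: 2572.0 ≠ 2522.0
Conclusion: The claimed result is incorrect. The correct answer is 2572.0.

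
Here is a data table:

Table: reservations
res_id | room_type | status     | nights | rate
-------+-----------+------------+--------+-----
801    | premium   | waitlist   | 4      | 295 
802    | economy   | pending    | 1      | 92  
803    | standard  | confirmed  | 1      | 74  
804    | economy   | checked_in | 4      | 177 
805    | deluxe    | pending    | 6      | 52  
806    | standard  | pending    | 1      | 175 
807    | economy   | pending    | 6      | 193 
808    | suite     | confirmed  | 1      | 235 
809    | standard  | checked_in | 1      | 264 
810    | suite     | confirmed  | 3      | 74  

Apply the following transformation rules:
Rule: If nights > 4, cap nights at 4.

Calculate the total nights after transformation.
24

Step 1: 2 records have nights > 4
Step 2: These records originally summed to 12
Step 3: After capping: 2 × 4 = 8
Step 4: Unaffected records sum: 16
Step 5: Final sum = 8 + 16 = 24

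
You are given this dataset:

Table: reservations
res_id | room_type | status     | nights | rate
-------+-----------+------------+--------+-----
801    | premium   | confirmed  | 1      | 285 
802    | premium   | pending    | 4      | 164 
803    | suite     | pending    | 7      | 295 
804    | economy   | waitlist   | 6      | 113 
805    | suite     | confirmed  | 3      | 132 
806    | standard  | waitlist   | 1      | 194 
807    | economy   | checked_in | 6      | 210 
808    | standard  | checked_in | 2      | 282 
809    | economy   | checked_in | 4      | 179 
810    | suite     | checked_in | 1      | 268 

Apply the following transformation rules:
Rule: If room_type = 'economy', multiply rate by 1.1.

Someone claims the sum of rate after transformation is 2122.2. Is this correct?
No, the correct result is 2172.2.

Step 1: Calculate the correct sum after transformation
Step 2: Apply multiplier 1.1 to records where room_type = 'economy'
Step 3: Correct result = 2172.2
Step 4: Claimed result = 2122.2
Step 5: 2172.2 ≠ 2122.2
Conclusion: The claimed result is incorrect. The correct answer is 2172.2.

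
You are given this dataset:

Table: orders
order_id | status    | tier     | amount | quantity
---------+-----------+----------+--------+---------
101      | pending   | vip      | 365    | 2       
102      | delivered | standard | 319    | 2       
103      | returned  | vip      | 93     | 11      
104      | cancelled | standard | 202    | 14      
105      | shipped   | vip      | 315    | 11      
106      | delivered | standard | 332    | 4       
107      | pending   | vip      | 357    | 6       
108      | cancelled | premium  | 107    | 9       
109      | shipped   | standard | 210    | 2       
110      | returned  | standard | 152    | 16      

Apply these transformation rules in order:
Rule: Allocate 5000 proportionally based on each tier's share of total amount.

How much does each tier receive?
premium: 218.19, standard: 2477.57, vip: 2304.24

Step 1: Calculate total amount = 2452
Step 2: Calculate each tier's proportion:
  premium: 107/2452 = 4.36% → 218.19
  standard: 1215/2452 = 49.55% → 2477.57
  vip: 1130/2452 = 46.08% → 2304.24
Step 3: Verify: sum of allocations ≈ 5000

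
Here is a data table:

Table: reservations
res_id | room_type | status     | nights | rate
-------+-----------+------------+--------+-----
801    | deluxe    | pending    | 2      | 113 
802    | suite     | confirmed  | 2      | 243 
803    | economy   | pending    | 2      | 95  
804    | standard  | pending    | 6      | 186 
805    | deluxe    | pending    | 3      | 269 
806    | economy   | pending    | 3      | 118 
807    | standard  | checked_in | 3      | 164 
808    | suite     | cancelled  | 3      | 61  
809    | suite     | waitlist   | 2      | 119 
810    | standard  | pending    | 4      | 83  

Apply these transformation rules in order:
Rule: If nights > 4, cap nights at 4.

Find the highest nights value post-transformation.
4

Step 1: Original maximum nights = 6
Step 2: Apply cap at 4
Step 3: 1 records had nights > 4 and were capped
Step 4: Maximum after transformation = 4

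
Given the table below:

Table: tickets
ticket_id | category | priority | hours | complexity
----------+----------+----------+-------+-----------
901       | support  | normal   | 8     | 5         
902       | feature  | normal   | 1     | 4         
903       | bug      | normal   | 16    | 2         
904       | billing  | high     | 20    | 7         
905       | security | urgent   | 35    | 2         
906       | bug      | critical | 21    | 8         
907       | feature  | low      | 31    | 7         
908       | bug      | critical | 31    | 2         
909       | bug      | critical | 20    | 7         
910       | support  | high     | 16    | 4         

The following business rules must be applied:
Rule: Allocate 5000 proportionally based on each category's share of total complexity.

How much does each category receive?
billing: 729.17, bug: 1979.17, feature: 1145.83, security: 208.33, support: 937.5

Step 1: Calculate total complexity = 48
Step 2: Calculate each category's proportion:
  billing: 7/48 = 14.58% → 729.17
  bug: 19/48 = 39.58% → 1979.17
  feature: 11/48 = 22.92% → 1145.83
  security: 2/48 = 4.17% → 208.33
  support: 9/48 = 18.75% → 937.5
Step 3: Verify: sum of allocations ≈ 5000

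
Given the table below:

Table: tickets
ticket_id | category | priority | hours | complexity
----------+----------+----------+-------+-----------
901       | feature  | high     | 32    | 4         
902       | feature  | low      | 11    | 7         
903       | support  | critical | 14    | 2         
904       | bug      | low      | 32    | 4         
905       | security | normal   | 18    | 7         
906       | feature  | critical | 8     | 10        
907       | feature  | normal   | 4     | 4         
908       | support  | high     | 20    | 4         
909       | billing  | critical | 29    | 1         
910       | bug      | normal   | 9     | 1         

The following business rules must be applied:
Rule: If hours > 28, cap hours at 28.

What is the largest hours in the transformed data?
28

Step 1: Original maximum hours = 32
Step 2: Apply cap at 28
Step 3: 3 records had hours > 28 and were capped
Step 4: Maximum after transformation = 28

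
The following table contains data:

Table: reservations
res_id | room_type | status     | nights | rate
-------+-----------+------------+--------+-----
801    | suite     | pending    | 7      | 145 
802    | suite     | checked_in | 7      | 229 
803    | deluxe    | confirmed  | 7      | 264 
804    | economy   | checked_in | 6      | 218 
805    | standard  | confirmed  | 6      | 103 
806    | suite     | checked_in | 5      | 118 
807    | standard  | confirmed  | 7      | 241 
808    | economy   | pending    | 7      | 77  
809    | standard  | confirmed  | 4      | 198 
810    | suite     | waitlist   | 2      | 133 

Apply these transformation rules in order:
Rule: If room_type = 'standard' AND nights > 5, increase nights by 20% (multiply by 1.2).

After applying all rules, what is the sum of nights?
60.6

Step 1: Find records where room_type = 'standard' AND nights > 5
Step 2: 2 records match, summing to 13
Step 3: After multiplier: 13 × 1.2 = 15.6
Step 4: Unaffected records sum: 45
Step 5: Final sum = 15.6 + 45 = 60.6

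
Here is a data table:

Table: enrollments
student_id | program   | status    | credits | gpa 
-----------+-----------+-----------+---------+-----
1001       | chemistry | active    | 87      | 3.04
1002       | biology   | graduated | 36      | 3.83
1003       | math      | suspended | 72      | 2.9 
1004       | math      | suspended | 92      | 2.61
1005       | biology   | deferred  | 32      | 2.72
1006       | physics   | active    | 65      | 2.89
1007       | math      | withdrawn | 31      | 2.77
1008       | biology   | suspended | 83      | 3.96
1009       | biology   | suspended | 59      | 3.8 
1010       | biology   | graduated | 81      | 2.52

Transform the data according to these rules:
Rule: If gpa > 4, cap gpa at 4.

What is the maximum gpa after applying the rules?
3.96

Step 1: Original maximum gpa = 3.96
Step 2: Check cap of 4 against maximum
Step 3: No records exceed the cap (max 3.96 <= cap 4), so no capping applies
Step 4: Maximum after transformation = 3.96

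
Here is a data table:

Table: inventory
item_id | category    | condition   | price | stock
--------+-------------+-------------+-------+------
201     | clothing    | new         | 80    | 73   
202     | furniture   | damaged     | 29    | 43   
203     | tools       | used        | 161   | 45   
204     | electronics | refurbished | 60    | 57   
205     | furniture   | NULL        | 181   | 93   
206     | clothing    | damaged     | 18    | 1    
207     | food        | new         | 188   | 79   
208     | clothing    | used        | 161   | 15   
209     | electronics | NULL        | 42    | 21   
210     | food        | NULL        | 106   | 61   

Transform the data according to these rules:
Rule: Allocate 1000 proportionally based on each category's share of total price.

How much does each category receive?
clothing: 252.44, electronics: 99.42, food: 286.55, furniture: 204.68, tools: 156.92

Step 1: Calculate total price = 1026
Step 2: Calculate each category's proportion:
  clothing: 259/1026 = 25.24% → 252.44
  electronics: 102/1026 = 9.94% → 99.42
  food: 294/1026 = 28.65% → 286.55
  furniture: 210/1026 = 20.47% → 204.68
  tools: 161/1026 = 15.69% → 156.92
Step 3: Verify: sum of allocations ≈ 1000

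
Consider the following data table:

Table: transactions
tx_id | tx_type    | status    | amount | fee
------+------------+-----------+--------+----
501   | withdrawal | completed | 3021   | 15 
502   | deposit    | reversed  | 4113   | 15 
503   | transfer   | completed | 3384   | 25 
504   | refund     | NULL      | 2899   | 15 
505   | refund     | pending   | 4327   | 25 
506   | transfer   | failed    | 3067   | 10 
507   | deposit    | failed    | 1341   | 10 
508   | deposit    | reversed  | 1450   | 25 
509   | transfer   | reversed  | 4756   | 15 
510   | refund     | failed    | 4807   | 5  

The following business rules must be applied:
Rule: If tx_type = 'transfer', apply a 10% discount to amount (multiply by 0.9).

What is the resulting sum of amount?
32044.3

Step 1: Records with tx_type = 'transfer' have total amount = 11207
Step 2: Apply multiplier: 11207 × 0.9 = 10086.3
Step 3: Other records total: 21958
Step 4: Final sum = 10086.3 + 21958 = 32044.3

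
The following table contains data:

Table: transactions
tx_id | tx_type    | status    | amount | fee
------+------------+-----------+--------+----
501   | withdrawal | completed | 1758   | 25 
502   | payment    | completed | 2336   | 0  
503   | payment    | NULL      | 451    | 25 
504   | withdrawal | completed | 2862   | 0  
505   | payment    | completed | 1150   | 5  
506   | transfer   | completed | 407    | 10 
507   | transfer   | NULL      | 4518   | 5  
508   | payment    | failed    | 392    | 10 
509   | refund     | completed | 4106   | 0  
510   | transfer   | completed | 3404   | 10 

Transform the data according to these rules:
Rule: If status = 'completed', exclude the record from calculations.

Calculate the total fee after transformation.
40

Step 1: Identify records where status = 'completed'
Step 2: The excluded records sum to 50
Step 3: Original total fee = 90
Step 4: Remaining total = 90 - 50 = 40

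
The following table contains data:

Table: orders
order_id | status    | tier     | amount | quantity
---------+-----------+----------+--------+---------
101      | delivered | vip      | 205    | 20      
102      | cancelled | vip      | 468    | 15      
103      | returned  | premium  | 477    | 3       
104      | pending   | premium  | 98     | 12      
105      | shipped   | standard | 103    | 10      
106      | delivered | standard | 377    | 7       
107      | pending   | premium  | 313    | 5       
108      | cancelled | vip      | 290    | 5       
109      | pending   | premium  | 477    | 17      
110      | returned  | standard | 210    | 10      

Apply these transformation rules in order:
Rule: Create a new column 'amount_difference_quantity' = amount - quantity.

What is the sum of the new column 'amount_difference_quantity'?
2914

Step 1: For each record, compute amount - quantity
Example calculations:
  205 - 20 = 185
  468 - 15 = 453
  477 - 3 = 474
  ...
Step 2: Sum all derived values
Step 3: Total = 2914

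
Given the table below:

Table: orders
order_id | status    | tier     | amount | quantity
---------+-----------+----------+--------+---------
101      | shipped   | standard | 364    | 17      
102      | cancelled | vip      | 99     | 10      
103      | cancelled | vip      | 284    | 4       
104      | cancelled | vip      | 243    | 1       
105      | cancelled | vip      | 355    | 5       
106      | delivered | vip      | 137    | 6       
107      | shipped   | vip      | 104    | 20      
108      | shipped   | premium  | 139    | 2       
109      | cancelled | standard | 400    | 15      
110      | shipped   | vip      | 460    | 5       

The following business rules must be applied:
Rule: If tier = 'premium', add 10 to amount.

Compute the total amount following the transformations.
2595

Step 1: Count records where tier = 'premium': 1
Step 2: Total bonus added: 1 × 10 = 10
Step 3: Original sum of amount: 2585
Step 4: Final sum = 2585 + 10 = 2595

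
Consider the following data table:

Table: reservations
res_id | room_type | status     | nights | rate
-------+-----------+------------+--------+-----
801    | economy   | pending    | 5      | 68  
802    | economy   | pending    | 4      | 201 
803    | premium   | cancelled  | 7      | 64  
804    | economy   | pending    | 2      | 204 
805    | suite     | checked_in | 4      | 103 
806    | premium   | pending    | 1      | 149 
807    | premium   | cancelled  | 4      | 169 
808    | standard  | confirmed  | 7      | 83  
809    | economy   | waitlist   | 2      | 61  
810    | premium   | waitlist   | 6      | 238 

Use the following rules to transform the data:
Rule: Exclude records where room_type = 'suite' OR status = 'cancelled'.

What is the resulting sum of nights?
27

Step 1: Find records where room_type = 'suite' OR status = 'cancelled'
Step 2: 3 records match, summing to 15
Step 3: Original sum: 42
Step 4: Remaining sum = 42 - 15 = 27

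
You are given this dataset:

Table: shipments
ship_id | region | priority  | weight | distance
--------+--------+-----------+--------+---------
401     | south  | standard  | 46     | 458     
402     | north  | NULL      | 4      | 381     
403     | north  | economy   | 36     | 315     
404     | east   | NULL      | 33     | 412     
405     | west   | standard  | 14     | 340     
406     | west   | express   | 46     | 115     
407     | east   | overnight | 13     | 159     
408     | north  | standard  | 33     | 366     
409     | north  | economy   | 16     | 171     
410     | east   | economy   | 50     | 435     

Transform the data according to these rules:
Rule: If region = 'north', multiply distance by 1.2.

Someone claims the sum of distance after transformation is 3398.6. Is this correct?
Yes, the result is correct.

Step 1: Calculate the correct sum after transformation
Step 2: Apply multiplier 1.2 to records where region = 'north'
Step 3: Correct result = 3398.6
Step 4: Claimed result = 3398.6
Step 5: 3398.6 = 3398.6 ✓
Conclusion: The claimed result is correct.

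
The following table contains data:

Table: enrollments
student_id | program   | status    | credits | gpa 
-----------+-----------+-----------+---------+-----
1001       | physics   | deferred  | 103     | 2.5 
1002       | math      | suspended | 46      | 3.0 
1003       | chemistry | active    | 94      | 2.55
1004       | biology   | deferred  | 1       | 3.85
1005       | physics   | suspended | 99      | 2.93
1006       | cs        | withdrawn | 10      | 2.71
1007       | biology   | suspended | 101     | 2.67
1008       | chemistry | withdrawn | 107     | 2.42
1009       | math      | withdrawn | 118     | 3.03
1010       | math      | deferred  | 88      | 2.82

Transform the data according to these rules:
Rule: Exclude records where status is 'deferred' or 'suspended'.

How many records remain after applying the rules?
4

Step 1: Count records to exclude
  - 3 (deferred) + 3 (suspended) = 6 records
Step 2: Total records: 10
Step 3: Remaining = 10 - 6 = 4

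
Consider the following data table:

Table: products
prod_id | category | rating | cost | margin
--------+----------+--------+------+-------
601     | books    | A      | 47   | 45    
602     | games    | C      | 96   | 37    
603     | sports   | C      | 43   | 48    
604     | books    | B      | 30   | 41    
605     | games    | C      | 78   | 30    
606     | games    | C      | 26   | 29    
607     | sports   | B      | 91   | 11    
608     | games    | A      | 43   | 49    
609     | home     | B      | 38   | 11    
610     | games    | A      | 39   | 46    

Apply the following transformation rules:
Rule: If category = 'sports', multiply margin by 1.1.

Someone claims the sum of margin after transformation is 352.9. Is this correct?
Yes, the result is correct.

Step 1: Calculate the correct sum after transformation
Step 2: Apply multiplier 1.1 to records where category = 'sports'
Step 3: Correct result = 352.9
Step 4: Claimed result = 352.9
Step 5: 352.9 = 352.9 ✓
Conclusion: The claimed result is correct.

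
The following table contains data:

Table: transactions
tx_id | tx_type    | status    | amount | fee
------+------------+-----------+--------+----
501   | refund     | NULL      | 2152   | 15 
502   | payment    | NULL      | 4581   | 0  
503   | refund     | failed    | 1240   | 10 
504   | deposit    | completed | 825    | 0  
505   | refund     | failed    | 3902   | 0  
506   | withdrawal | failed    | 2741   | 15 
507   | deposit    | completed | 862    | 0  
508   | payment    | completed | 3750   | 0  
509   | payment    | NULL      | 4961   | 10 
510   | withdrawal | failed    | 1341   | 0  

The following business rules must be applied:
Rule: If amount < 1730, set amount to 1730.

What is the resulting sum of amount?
29007

Step 1: 4 records have amount < 1730
Step 2: These records originally summed to 4268
Step 3: After setting to minimum: 4 × 1730 = 6920
Step 4: Unaffected records sum: 22087
Step 5: Final sum = 6920 + 22087 = 29007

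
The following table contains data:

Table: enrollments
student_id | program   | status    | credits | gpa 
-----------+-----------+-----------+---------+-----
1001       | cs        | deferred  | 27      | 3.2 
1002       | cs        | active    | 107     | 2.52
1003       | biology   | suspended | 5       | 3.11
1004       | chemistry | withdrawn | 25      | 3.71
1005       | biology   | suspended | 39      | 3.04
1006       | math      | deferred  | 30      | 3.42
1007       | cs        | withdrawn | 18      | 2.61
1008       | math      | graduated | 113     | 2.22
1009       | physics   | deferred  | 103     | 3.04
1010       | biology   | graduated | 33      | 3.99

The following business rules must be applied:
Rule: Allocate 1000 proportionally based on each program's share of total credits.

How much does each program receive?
biology: 154.0, chemistry: 50.0, cs: 304.0, math: 286.0, physics: 206.0

Step 1: Calculate total credits = 500
Step 2: Calculate each program's proportion:
  biology: 77/500 = 15.40% → 154.0
  chemistry: 25/500 = 5.00% → 50.0
  cs: 152/500 = 30.40% → 304.0
  math: 143/500 = 28.60% → 286.0
  physics: 103/500 = 20.60% → 206.0
Step 3: Verify: sum of allocations ≈ 1000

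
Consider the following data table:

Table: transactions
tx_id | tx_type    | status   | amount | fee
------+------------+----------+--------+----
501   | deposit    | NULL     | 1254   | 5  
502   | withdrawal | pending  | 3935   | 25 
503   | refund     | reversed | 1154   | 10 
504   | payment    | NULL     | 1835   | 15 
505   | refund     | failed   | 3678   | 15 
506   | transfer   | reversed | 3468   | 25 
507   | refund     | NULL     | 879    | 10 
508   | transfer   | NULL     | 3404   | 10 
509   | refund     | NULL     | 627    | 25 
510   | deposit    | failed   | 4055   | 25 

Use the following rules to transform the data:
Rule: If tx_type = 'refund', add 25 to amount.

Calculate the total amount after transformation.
24389

Step 1: Count records where tx_type = 'refund': 4
Step 2: Total bonus added: 4 × 25 = 100
Step 3: Original sum of amount: 24289
Step 4: Final sum = 24289 + 100 = 24389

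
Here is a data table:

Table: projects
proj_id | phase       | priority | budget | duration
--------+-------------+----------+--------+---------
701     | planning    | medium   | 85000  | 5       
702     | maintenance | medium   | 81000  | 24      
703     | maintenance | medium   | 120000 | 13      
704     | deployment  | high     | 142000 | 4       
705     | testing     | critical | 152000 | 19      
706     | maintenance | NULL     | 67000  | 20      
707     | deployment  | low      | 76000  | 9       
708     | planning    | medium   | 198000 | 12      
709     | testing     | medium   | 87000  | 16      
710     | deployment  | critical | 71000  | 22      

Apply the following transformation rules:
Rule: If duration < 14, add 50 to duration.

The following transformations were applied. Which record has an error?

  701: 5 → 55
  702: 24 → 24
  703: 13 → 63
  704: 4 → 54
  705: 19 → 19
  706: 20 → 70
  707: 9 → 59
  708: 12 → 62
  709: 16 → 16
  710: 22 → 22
Record 706 has an error. The correct transformed value should be 20, not 70.

Step 1: Check each record against the rule
Step 2: Record 706 has duration = 20
Step 3: Since 20 >= 14, the bonus should not have been applied
Step 4: Correct value = 20, but claimed value = 70
Conclusion: Record 706 has the error.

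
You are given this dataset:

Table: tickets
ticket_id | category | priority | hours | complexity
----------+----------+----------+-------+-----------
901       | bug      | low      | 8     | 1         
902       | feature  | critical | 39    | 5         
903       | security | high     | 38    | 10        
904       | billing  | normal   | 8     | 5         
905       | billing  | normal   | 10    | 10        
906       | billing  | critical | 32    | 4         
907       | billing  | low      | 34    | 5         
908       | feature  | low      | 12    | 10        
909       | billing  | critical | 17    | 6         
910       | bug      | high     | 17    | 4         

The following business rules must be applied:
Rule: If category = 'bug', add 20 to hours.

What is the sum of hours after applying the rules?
255

Step 1: Count records where category = 'bug': 2
Step 2: Total bonus added: 2 × 20 = 40
Step 3: Original sum of hours: 215
Step 4: Final sum = 215 + 40 = 255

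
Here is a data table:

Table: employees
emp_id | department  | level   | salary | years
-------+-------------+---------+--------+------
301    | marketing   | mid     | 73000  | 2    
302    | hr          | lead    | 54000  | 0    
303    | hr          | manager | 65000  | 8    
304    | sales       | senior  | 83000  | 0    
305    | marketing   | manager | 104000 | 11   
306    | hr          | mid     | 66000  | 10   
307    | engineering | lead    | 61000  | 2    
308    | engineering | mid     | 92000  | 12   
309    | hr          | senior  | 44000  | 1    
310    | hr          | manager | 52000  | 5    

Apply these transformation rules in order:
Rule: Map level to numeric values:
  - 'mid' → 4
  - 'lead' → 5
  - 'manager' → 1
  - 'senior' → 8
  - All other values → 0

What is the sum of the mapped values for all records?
41

Step 1: Apply mapping to each record
Step 2: Count by status:
  'mid': 3 records × 4 = 12
  'lead': 2 records × 5 = 10
  'manager': 3 records × 1 = 3
  'senior': 2 records × 8 = 16
Step 3: Sum all mapped values = 41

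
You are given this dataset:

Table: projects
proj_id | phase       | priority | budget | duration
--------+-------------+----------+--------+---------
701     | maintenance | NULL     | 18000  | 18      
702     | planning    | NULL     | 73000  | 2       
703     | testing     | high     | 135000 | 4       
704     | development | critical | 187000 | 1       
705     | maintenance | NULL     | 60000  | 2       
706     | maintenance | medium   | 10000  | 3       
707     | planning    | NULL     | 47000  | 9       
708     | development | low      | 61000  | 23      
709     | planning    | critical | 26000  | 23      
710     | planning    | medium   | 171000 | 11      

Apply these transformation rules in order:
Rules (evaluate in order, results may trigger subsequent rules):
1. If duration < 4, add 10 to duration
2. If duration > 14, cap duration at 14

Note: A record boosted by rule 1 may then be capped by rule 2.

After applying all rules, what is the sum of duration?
114

Step 1: Apply rule 1 to records with duration < 4
  - 4 records get bonus of 10
  - Of these, 0 records then exceed 14 and get capped
Step 2: Apply rule 2 to records with duration > 14
  - 3 records (original) are capped
Step 3: Calculate final sum = 114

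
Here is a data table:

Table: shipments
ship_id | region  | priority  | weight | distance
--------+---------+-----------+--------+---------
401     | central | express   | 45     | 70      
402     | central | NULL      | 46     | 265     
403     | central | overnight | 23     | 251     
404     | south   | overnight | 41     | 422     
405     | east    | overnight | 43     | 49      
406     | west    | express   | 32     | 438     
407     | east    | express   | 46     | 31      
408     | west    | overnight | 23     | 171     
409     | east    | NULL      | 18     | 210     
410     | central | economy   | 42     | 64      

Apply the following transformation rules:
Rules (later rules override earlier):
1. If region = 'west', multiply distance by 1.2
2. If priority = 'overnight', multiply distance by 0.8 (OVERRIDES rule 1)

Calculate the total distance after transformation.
1880.0

Step 1: Rule 2 takes priority for records with priority = 'overnight'
  - 4 records: 893 × 0.8 = 714.4
Step 2: Rule 1 applies to remaining records with region = 'west'
  - 1 records: 438 × 1.2 = 525.6
Step 3: Other records unchanged: 640
Step 4: Final sum = 714.4 + 525.6 + 640 = 1880.0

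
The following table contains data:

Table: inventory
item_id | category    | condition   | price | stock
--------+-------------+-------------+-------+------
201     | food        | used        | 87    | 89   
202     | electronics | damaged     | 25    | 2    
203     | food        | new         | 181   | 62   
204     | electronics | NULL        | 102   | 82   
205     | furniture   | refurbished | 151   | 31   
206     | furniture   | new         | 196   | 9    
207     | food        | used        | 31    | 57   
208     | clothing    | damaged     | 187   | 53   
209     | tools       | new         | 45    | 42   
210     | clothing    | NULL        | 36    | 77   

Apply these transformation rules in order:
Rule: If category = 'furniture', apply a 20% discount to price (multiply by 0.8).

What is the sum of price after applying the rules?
971.6

Step 1: Records with category = 'furniture' have total price = 347
Step 2: Apply multiplier: 347 × 0.8 = 277.6
Step 3: Other records total: 694
Step 4: Final sum = 277.6 + 694 = 971.6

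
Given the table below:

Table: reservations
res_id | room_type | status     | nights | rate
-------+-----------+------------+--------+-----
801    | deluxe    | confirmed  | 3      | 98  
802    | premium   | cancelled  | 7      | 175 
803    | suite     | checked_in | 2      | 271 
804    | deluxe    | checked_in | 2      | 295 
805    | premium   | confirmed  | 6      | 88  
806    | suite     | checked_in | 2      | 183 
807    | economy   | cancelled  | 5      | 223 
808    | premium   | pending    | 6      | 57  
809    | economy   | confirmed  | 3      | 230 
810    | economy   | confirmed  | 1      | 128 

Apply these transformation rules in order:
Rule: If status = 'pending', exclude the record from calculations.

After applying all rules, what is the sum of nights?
31

Step 1: Identify records where status = 'pending'
Step 2: The excluded records sum to 6
Step 3: Original total nights = 37
Step 4: Remaining total = 37 - 6 = 31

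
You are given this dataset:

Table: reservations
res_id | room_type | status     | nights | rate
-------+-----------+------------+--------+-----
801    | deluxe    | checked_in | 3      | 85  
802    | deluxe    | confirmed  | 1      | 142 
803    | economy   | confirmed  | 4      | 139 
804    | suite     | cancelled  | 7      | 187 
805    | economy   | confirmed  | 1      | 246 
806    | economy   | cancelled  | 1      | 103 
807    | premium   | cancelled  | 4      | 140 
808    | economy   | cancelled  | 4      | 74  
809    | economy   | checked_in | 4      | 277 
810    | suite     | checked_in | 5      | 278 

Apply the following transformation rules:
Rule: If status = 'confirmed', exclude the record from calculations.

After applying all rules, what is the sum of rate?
1144

Step 1: Identify records where status = 'confirmed'
Step 2: The excluded records sum to 527
Step 3: Original total rate = 1671
Step 4: Remaining total = 1671 - 527 = 1144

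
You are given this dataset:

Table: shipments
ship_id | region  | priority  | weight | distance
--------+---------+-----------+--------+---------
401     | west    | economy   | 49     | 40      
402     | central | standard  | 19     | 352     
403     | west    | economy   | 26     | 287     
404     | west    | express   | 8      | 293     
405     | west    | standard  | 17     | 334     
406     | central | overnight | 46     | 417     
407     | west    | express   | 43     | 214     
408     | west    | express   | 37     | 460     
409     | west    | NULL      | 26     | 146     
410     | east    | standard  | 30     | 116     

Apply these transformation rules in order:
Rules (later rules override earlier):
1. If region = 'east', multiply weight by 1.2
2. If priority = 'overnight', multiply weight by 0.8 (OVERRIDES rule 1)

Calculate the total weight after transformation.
297.8

Step 1: Rule 2 takes priority for records with priority = 'overnight'
  - 1 records: 46 × 0.8 = 36.8
Step 2: Rule 1 applies to remaining records with region = 'east'
  - 1 records: 30 × 1.2 = 36.0
Step 3: Other records unchanged: 225
Step 4: Final sum = 36.8 + 36.0 + 225 = 297.8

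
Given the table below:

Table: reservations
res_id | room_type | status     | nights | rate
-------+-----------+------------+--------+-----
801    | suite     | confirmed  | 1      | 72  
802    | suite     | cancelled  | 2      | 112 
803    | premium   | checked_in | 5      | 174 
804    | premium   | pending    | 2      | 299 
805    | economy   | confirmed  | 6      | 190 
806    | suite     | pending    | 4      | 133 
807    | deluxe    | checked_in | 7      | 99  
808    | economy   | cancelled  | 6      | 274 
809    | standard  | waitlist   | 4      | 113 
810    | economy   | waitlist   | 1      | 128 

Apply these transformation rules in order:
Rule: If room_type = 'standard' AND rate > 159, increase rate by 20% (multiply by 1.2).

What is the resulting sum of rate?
1594

Step 1: Find records where room_type = 'standard' AND rate > 159
Step 2: 0 records match, summing to 0
Step 3: After multiplier: 0 × 1.2 = 0.0
Step 4: Unaffected records sum: 1594
Step 5: Final sum = 0.0 + 1594 = 1594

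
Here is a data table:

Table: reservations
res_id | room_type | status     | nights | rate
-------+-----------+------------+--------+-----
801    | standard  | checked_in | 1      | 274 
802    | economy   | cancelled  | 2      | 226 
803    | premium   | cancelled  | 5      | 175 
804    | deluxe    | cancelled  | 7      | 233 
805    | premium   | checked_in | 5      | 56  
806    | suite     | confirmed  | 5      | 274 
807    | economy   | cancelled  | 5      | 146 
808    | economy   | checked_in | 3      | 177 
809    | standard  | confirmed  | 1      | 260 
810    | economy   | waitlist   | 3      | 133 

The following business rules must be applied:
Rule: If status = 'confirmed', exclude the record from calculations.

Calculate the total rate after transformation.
1420

Step 1: Identify records where status = 'confirmed'
Step 2: The excluded records sum to 534
Step 3: Original total rate = 1954
Step 4: Remaining total = 1954 - 534 = 1420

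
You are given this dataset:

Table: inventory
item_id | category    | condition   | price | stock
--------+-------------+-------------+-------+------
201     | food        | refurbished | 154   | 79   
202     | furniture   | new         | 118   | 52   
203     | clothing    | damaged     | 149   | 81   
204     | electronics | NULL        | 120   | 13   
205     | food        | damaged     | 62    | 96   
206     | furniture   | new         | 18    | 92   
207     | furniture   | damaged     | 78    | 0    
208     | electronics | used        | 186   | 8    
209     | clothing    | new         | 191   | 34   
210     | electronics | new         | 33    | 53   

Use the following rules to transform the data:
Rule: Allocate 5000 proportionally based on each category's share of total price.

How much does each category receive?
clothing: 1532.91, electronics: 1528.4, food: 973.85, furniture: 964.83

Step 1: Calculate total price = 1109
Step 2: Calculate each category's proportion:
  clothing: 340/1109 = 30.66% → 1532.91
  electronics: 339/1109 = 30.57% → 1528.4
  food: 216/1109 = 19.48% → 973.85
  furniture: 214/1109 = 19.30% → 964.83
Step 3: Verify: sum of allocations ≈ 5000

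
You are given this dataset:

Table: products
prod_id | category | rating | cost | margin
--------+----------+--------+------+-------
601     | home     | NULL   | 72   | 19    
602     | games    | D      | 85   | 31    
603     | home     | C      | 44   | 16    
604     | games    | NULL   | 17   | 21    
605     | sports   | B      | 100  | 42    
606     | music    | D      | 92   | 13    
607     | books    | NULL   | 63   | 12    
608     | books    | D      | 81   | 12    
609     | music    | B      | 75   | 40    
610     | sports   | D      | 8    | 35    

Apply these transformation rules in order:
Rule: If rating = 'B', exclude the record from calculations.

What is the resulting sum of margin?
159

Step 1: Identify records where rating = 'B'
Step 2: The excluded records sum to 82
Step 3: Original total margin = 241
Step 4: Remaining total = 241 - 82 = 159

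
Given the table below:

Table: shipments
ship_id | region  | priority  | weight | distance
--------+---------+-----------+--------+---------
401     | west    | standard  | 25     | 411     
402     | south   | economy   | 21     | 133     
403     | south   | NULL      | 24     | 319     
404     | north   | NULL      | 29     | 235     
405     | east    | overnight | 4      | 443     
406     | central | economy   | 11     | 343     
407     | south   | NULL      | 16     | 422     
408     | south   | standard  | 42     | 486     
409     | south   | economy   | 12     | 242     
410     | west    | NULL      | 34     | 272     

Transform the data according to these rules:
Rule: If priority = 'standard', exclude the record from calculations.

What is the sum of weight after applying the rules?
151

Step 1: Identify records where priority = 'standard'
Step 2: The excluded records sum to 67
Step 3: Original total weight = 218
Step 4: Remaining total = 218 - 67 = 151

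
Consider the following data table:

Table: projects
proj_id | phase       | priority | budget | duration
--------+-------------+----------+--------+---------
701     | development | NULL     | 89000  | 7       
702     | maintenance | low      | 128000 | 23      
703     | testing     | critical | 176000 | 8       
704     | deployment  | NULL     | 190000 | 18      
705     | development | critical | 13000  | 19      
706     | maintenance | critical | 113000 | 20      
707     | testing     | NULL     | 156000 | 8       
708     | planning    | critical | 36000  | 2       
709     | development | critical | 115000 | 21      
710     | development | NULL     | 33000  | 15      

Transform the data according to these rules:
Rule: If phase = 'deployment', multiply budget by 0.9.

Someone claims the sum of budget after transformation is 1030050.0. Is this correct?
No, the correct result is 1030000.0.

Step 1: Calculate the correct sum after transformation
Step 2: Apply multiplier 0.9 to records where phase = 'deployment'
Step 3: Correct result = 1030000.0
Step 4: Claimed result = 1030050.0
Step 5: 1030000.0 ≠ 1030050.0
Conclusion: The claimed result is incorrect. The correct answer is 1030000.0.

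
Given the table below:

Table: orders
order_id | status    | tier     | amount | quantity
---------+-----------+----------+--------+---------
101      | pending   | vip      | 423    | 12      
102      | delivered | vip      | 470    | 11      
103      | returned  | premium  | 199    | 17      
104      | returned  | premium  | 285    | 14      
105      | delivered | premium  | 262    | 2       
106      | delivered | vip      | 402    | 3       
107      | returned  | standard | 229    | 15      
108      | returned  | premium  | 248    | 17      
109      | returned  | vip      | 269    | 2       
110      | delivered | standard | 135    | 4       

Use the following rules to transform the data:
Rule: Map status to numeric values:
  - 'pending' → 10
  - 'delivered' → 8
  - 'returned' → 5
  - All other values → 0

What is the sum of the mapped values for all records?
67

Step 1: Apply mapping to each record
Step 2: Count by status:
  'pending': 1 records × 10 = 10
  'delivered': 4 records × 8 = 32
  'returned': 5 records × 5 = 25
Step 3: Sum all mapped values = 67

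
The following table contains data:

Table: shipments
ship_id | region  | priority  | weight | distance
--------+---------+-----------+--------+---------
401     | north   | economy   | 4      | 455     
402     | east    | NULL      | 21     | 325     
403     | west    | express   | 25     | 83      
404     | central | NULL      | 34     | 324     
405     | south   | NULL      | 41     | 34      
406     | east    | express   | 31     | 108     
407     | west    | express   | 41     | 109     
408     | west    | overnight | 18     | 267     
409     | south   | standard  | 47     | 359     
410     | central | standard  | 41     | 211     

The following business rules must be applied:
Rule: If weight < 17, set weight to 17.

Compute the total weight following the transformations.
316

Step 1: 1 records have weight < 17
Step 2: These records originally summed to 4
Step 3: After setting to minimum: 1 × 17 = 17
Step 4: Unaffected records sum: 299
Step 5: Final sum = 17 + 299 = 316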